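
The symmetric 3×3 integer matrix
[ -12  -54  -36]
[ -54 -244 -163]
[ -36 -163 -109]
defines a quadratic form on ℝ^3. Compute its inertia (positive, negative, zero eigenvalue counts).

step 0: pivot -12 → sign −
step 1: pivot -1 → sign −
step 2: row/col 2 already zero → sign 0
signature = (0, 2, 1)

Answer: (0, 2, 1)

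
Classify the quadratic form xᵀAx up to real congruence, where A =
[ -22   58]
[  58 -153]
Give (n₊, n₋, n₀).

Answer: (0, 2, 0)

Derivation:
step 0: pivot -22 → sign −
step 1: pivot -1/11 → sign −
signature = (0, 2, 0)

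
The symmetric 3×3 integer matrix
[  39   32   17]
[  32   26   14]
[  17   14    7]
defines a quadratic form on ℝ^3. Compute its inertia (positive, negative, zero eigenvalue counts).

step 0: pivot 39 → sign +
step 1: pivot -10/39 → sign −
step 2: pivot -2/5 → sign −
signature = (1, 2, 0)

Answer: (1, 2, 0)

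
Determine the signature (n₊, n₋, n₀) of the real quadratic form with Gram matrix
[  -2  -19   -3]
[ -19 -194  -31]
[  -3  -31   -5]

Answer: (0, 3, 0)

Derivation:
step 0: pivot -2 → sign −
step 1: pivot -27/2 → sign −
step 2: pivot -1/27 → sign −
signature = (0, 3, 0)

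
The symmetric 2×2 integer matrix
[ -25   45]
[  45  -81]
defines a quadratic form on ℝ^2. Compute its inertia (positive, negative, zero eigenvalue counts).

step 0: pivot -25 → sign −
step 1: row/col 1 already zero → sign 0
signature = (0, 1, 1)

Answer: (0, 1, 1)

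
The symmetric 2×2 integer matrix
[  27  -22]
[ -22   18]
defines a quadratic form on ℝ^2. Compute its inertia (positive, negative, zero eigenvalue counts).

Answer: (2, 0, 0)

Derivation:
step 0: pivot 27 → sign +
step 1: pivot 2/27 → sign +
signature = (2, 0, 0)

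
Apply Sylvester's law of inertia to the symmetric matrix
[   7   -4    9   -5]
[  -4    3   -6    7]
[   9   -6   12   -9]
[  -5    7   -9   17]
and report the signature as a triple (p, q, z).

Answer: (2, 2, 0)

Derivation:
step 0: pivot 7 → sign +
step 1: pivot 5/7 → sign +
step 2: pivot -3/5 → sign −
step 3: pivot -1 → sign −
signature = (2, 2, 0)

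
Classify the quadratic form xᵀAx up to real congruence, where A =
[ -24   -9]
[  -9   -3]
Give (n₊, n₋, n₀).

Answer: (1, 1, 0)

Derivation:
step 0: pivot -24 → sign −
step 1: pivot 3/8 → sign +
signature = (1, 1, 0)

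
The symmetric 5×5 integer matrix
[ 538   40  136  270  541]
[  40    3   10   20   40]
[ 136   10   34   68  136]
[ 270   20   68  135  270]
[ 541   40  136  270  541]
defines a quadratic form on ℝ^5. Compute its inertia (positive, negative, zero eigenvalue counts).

step 0: pivot 538 → sign +
step 1: pivot 7/269 → sign +
step 2: pivot -6/7 → sign −
step 3: pivot -1/3 → sign −
step 4: pivot 3/2 → sign +
signature = (3, 2, 0)

Answer: (3, 2, 0)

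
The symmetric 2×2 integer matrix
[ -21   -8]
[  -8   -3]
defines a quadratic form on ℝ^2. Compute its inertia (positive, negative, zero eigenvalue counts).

step 0: pivot -21 → sign −
step 1: pivot 1/21 → sign +
signature = (1, 1, 0)

Answer: (1, 1, 0)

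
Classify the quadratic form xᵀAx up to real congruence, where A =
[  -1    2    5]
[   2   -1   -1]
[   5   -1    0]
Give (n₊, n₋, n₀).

step 0: pivot -1 → sign −
step 1: pivot 3 → sign +
step 2: pivot -2 → sign −
signature = (1, 2, 0)

Answer: (1, 2, 0)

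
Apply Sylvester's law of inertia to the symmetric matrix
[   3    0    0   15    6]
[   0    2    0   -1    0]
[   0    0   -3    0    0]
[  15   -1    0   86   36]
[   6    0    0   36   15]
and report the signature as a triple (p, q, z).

step 0: pivot 3 → sign +
step 1: pivot 2 → sign +
step 2: pivot -3 → sign −
step 3: pivot 21/2 → sign +
step 4: pivot -3/7 → sign −
signature = (3, 2, 0)

Answer: (3, 2, 0)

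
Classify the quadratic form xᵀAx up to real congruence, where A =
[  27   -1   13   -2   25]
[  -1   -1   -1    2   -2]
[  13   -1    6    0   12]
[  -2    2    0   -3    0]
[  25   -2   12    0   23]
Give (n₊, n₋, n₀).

Answer: (3, 2, 0)

Derivation:
step 0: pivot 27 → sign +
step 1: pivot -28/27 → sign −
step 2: pivot 3/7 → sign +
step 3: pivot 11/12 → sign +
step 4: pivot -3/11 → sign −
signature = (3, 2, 0)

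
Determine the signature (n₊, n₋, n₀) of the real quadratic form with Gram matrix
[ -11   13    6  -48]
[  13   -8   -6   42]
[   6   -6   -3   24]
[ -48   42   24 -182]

step 0: pivot -11 → sign −
step 1: pivot 81/11 → sign +
step 2: pivot 1/9 → sign +
step 3: pivot -2 → sign −
signature = (2, 2, 0)

Answer: (2, 2, 0)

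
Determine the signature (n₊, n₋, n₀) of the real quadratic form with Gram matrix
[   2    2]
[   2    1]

step 0: pivot 2 → sign +
step 1: pivot -1 → sign −
signature = (1, 1, 0)

Answer: (1, 1, 0)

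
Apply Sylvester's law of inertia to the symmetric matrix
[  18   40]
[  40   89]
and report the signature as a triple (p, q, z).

Answer: (2, 0, 0)

Derivation:
step 0: pivot 18 → sign +
step 1: pivot 1/9 → sign +
signature = (2, 0, 0)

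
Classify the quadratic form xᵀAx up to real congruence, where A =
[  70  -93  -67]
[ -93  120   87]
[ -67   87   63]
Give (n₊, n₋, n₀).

Answer: (2, 1, 0)

Derivation:
step 0: pivot 70 → sign +
step 1: pivot -249/70 → sign −
step 2: pivot 1/83 → sign +
signature = (2, 1, 0)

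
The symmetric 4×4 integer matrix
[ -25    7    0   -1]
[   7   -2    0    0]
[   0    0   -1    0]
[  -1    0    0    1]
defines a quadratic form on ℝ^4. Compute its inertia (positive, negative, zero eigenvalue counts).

step 0: pivot -25 → sign −
step 1: pivot -1/25 → sign −
step 2: pivot -1 → sign −
step 3: pivot 3 → sign +
signature = (1, 3, 0)

Answer: (1, 3, 0)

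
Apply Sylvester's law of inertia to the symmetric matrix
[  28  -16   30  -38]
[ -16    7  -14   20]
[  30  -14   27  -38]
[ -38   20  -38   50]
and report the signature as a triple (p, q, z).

step 0: pivot 28 → sign +
step 1: pivot -15/7 → sign −
step 2: pivot -8/15 → sign −
step 3: pivot -1/8 → sign −
signature = (1, 3, 0)

Answer: (1, 3, 0)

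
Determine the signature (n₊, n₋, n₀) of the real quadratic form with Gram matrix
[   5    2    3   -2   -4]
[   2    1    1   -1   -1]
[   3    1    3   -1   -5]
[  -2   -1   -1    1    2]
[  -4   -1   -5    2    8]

step 0: pivot 5 → sign +
step 1: pivot 1/5 → sign +
step 2: pivot 1 → sign +
step 3: pivot -1 → sign −
step 4: pivot 1 → sign +
signature = (4, 1, 0)

Answer: (4, 1, 0)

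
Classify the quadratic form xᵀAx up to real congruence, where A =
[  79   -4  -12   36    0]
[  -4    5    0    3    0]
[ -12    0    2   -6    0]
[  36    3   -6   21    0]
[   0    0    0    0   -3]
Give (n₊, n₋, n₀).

step 0: pivot 79 → sign +
step 1: pivot 379/79 → sign +
step 2: pivot 38/379 → sign +
step 3: pivot -6/19 → sign −
step 4: pivot -3 → sign −
signature = (3, 2, 0)

Answer: (3, 2, 0)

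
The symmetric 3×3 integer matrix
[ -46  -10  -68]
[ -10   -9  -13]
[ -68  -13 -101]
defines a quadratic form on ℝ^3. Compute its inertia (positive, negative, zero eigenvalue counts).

step 0: pivot -46 → sign −
step 1: pivot -157/23 → sign −
step 2: pivot -2/157 → sign −
signature = (0, 3, 0)

Answer: (0, 3, 0)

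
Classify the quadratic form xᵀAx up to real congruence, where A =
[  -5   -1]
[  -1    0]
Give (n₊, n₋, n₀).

Answer: (1, 1, 0)

Derivation:
step 0: pivot -5 → sign −
step 1: pivot 1/5 → sign +
signature = (1, 1, 0)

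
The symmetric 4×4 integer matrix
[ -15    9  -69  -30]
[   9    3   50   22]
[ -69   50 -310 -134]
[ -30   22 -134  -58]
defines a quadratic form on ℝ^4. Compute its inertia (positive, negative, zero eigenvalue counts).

Answer: (2, 2, 0)

Derivation:
step 0: pivot -15 → sign −
step 1: pivot 42/5 → sign +
step 2: pivot -59/42 → sign −
step 3: pivot 6/59 → sign +
signature = (2, 2, 0)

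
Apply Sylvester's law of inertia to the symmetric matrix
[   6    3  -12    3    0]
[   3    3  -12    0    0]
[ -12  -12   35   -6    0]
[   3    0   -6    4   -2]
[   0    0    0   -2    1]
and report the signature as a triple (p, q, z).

Answer: (3, 2, 0)

Derivation:
step 0: pivot 6 → sign +
step 1: pivot 3/2 → sign +
step 2: pivot -13 → sign −
step 3: pivot 49/13 → sign +
step 4: pivot -3/49 → sign −
signature = (3, 2, 0)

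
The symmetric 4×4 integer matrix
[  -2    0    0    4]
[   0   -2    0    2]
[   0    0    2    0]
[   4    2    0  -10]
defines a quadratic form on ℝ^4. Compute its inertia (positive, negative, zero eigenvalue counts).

step 0: pivot -2 → sign −
step 1: pivot -2 → sign −
step 2: pivot 2 → sign +
step 3: row/col 3 already zero → sign 0
signature = (1, 2, 1)

Answer: (1, 2, 1)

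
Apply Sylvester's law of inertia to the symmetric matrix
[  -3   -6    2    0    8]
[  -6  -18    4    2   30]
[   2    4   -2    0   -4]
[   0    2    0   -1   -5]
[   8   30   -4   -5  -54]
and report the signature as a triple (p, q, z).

step 0: pivot -3 → sign −
step 1: pivot -6 → sign −
step 2: pivot -2/3 → sign −
step 3: pivot -1/3 → sign −
step 4: pivot 3 → sign +
signature = (1, 4, 0)

Answer: (1, 4, 0)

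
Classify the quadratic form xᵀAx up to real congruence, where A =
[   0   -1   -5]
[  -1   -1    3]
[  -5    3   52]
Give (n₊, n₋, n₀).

step 0: pivot -1 → sign −
step 1: pivot 1 → sign +
step 2: pivot -3 → sign −
signature = (1, 2, 0)

Answer: (1, 2, 0)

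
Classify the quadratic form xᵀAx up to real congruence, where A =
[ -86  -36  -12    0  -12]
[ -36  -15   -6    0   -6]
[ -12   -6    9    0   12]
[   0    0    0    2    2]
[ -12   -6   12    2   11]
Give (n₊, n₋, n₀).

Answer: (2, 3, 0)

Derivation:
step 0: pivot -86 → sign −
step 1: pivot 3/43 → sign +
step 2: pivot -3 → sign −
step 3: pivot 2 → sign +
step 4: pivot -3 → sign −
signature = (2, 3, 0)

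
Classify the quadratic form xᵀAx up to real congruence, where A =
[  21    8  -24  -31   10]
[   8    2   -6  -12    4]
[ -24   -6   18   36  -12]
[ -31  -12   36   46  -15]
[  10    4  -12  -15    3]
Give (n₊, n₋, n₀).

step 0: pivot 21 → sign +
step 1: pivot -22/21 → sign −
step 2: pivot 3/11 → sign +
step 3: pivot -2 → sign −
step 4: row/col 4 already zero → sign 0
signature = (2, 2, 1)

Answer: (2, 2, 1)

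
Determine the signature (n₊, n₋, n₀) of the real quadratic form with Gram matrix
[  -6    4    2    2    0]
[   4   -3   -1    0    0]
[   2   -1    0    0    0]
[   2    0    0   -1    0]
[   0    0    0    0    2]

Answer: (3, 2, 0)

Derivation:
step 0: pivot -6 → sign −
step 1: pivot -1/3 → sign −
step 2: pivot 1 → sign +
step 3: pivot 1 → sign +
step 4: pivot 2 → sign +
signature = (3, 2, 0)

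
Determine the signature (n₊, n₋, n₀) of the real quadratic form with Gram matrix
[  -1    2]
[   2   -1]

Answer: (1, 1, 0)

Derivation:
step 0: pivot -1 → sign −
step 1: pivot 3 → sign +
signature = (1, 1, 0)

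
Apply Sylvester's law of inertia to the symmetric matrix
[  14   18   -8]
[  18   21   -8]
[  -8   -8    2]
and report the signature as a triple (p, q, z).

step 0: pivot 14 → sign +
step 1: pivot -15/7 → sign −
step 2: pivot -2/15 → sign −
signature = (1, 2, 0)

Answer: (1, 2, 0)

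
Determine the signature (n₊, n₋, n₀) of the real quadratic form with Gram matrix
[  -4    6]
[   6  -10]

Answer: (0, 2, 0)

Derivation:
step 0: pivot -4 → sign −
step 1: pivot -1 → sign −
signature = (0, 2, 0)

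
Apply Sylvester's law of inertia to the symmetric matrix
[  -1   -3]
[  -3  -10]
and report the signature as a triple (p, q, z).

Answer: (0, 2, 0)

Derivation:
step 0: pivot -1 → sign −
step 1: pivot -1 → sign −
signature = (0, 2, 0)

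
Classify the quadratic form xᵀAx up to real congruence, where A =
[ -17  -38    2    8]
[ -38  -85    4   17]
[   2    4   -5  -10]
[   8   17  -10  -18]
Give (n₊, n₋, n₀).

Answer: (1, 3, 0)

Derivation:
step 0: pivot -17 → sign −
step 1: pivot -1/17 → sign −
step 2: pivot -1 → sign −
step 3: pivot 3 → sign +
signature = (1, 3, 0)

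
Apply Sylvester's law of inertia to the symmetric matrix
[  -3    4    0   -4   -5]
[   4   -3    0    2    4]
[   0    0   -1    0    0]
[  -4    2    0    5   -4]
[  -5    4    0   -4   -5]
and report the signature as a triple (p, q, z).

step 0: pivot -3 → sign −
step 1: pivot 7/3 → sign +
step 2: pivot -1 → sign −
step 3: pivot 39/7 → sign +
step 4: pivot 2/39 → sign +
signature = (3, 2, 0)

Answer: (3, 2, 0)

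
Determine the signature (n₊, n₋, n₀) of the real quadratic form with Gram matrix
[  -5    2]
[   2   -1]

step 0: pivot -5 → sign −
step 1: pivot -1/5 → sign −
signature = (0, 2, 0)

Answer: (0, 2, 0)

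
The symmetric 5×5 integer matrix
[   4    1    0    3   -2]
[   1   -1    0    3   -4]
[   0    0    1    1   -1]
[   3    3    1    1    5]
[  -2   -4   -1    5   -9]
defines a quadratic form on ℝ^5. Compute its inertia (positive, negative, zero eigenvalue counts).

Answer: (3, 2, 0)

Derivation:
step 0: pivot 4 → sign +
step 1: pivot -5/4 → sign −
step 2: pivot 1 → sign +
step 3: pivot 9/5 → sign +
step 4: pivot -2 → sign −
signature = (3, 2, 0)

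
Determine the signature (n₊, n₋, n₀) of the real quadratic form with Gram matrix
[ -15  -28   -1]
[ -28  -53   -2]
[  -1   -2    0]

Answer: (1, 2, 0)

Derivation:
step 0: pivot -15 → sign −
step 1: pivot -11/15 → sign −
step 2: pivot 1/11 → sign +
signature = (1, 2, 0)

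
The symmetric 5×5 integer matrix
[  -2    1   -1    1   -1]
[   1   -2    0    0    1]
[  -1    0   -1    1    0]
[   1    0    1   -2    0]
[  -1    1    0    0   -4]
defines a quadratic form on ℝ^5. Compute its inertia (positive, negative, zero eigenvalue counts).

Answer: (0, 5, 0)

Derivation:
step 0: pivot -2 → sign −
step 1: pivot -3/2 → sign −
step 2: pivot -1/3 → sign −
step 3: pivot -1 → sign −
step 4: pivot -3 → sign −
signature = (0, 5, 0)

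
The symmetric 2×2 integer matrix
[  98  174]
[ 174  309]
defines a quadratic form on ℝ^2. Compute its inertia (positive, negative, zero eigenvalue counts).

step 0: pivot 98 → sign +
step 1: pivot 3/49 → sign +
signature = (2, 0, 0)

Answer: (2, 0, 0)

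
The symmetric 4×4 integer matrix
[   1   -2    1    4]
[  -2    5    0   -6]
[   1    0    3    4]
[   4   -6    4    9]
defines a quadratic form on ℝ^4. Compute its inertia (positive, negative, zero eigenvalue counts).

Answer: (2, 2, 0)

Derivation:
step 0: pivot 1 → sign +
step 1: pivot 1 → sign +
step 2: pivot -2 → sign −
step 3: pivot -3 → sign −
signature = (2, 2, 0)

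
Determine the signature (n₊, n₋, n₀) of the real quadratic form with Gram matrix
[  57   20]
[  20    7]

step 0: pivot 57 → sign +
step 1: pivot -1/57 → sign −
signature = (1, 1, 0)

Answer: (1, 1, 0)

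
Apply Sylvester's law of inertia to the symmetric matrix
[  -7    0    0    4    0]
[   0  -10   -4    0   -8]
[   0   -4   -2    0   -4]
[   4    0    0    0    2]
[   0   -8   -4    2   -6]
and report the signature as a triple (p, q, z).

step 0: pivot -7 → sign −
step 1: pivot -10 → sign −
step 2: pivot -2/5 → sign −
step 3: pivot 16/7 → sign +
step 4: pivot 1/4 → sign +
signature = (2, 3, 0)

Answer: (2, 3, 0)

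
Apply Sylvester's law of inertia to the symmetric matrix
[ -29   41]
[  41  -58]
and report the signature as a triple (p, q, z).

step 0: pivot -29 → sign −
step 1: pivot -1/29 → sign −
signature = (0, 2, 0)

Answer: (0, 2, 0)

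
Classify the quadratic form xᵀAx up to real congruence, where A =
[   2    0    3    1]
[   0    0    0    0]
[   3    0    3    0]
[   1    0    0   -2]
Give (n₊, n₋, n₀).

step 0: pivot 2 → sign +
step 1: pivot -3/2 → sign −
step 2: pivot -1 → sign −
step 3: row/col 3 already zero → sign 0
signature = (1, 2, 1)

Answer: (1, 2, 1)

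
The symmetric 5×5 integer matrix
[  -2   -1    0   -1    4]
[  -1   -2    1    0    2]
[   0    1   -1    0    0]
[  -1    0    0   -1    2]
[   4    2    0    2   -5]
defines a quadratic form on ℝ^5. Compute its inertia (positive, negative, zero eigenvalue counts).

Answer: (1, 3, 1)

Derivation:
step 0: pivot -2 → sign −
step 1: pivot -3/2 → sign −
step 2: pivot -1/3 → sign −
step 3: pivot 3 → sign +
step 4: row/col 4 already zero → sign 0
signature = (1, 3, 1)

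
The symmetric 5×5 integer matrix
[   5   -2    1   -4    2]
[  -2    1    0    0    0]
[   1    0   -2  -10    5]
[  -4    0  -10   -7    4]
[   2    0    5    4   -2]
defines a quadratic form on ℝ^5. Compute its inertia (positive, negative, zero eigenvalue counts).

step 0: pivot 5 → sign +
step 1: pivot 1/5 → sign +
step 2: pivot -3 → sign −
step 3: pivot -11 → sign −
step 4: pivot 3/11 → sign +
signature = (3, 2, 0)

Answer: (3, 2, 0)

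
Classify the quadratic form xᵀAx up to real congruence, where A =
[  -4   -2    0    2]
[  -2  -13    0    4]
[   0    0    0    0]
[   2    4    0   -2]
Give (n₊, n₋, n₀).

Answer: (0, 3, 1)

Derivation:
step 0: pivot -4 → sign −
step 1: pivot -12 → sign −
step 2: pivot -1/4 → sign −
step 3: row/col 3 already zero → sign 0
signature = (0, 3, 1)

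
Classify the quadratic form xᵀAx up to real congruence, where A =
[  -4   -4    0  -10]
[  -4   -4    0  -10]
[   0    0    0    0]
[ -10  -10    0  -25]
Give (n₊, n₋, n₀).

step 0: pivot -4 → sign −
step 1: row/col 1 already zero → sign 0
step 2: row/col 2 already zero → sign 0
step 3: row/col 3 already zero → sign 0
signature = (0, 1, 3)

Answer: (0, 1, 3)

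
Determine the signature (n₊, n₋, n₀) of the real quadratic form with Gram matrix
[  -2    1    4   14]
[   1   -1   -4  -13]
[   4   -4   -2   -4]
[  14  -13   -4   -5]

Answer: (2, 2, 0)

Derivation:
step 0: pivot -2 → sign −
step 1: pivot -1/2 → sign −
step 2: pivot 14 → sign +
step 3: pivot 3/7 → sign +
signature = (2, 2, 0)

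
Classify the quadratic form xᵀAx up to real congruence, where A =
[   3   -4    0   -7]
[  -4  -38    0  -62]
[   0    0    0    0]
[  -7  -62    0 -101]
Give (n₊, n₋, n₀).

step 0: pivot 3 → sign +
step 1: pivot -130/3 → sign −
step 2: pivot 6/65 → sign +
step 3: row/col 3 already zero → sign 0
signature = (2, 1, 1)

Answer: (2, 1, 1)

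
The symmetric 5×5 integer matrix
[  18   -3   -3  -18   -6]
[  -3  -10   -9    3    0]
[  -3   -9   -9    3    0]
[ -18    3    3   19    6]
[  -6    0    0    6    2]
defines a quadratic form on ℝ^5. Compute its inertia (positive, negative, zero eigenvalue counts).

Answer: (3, 2, 0)

Derivation:
step 0: pivot 18 → sign +
step 1: pivot -21/2 → sign −
step 2: pivot -19/21 → sign −
step 3: pivot 1 → sign +
step 4: pivot 2/19 → sign +
signature = (3, 2, 0)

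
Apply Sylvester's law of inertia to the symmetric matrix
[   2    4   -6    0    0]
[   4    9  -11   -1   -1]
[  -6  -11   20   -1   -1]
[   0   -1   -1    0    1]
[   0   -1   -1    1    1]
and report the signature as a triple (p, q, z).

step 0: pivot 2 → sign +
step 1: pivot 1 → sign +
step 2: pivot 1 → sign +
step 3: pivot -1 → sign −
step 4: row/col 4 already zero → sign 0
signature = (3, 1, 1)

Answer: (3, 1, 1)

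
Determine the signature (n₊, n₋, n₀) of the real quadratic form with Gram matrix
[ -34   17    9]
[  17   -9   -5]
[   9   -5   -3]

step 0: pivot -34 → sign −
step 1: pivot -1/2 → sign −
step 2: pivot -2/17 → sign −
signature = (0, 3, 0)

Answer: (0, 3, 0)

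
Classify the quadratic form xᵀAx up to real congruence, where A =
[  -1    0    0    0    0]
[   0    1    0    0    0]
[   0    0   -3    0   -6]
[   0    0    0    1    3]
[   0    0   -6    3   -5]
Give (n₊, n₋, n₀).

step 0: pivot -1 → sign −
step 1: pivot 1 → sign +
step 2: pivot -3 → sign −
step 3: pivot 1 → sign +
step 4: pivot -2 → sign −
signature = (2, 3, 0)

Answer: (2, 3, 0)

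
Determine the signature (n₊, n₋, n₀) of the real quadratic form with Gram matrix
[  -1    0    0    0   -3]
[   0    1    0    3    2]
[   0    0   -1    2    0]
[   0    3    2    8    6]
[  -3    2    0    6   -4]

Answer: (3, 2, 0)

Derivation:
step 0: pivot -1 → sign −
step 1: pivot 1 → sign +
step 2: pivot -1 → sign −
step 3: pivot 3 → sign +
step 4: pivot 1 → sign +
signature = (3, 2, 0)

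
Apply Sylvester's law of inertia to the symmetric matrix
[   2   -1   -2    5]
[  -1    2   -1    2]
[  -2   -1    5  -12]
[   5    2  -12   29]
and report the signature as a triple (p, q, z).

step 0: pivot 2 → sign +
step 1: pivot 3/2 → sign +
step 2: pivot 1/3 → sign +
step 3: row/col 3 already zero → sign 0
signature = (3, 0, 1)

Answer: (3, 0, 1)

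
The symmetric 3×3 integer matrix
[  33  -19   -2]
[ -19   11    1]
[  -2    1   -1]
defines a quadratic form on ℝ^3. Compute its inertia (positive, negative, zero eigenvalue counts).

step 0: pivot 33 → sign +
step 1: pivot 2/33 → sign +
step 2: pivot -3/2 → sign −
signature = (2, 1, 0)

Answer: (2, 1, 0)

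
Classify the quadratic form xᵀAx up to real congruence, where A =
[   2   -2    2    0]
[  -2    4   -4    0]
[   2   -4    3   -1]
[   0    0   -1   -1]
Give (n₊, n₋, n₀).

Answer: (2, 1, 1)

Derivation:
step 0: pivot 2 → sign +
step 1: pivot 2 → sign +
step 2: pivot -1 → sign −
step 3: row/col 3 already zero → sign 0
signature = (2, 1, 1)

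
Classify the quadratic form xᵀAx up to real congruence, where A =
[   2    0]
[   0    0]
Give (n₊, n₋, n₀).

step 0: pivot 2 → sign +
step 1: row/col 1 already zero → sign 0
signature = (1, 0, 1)

Answer: (1, 0, 1)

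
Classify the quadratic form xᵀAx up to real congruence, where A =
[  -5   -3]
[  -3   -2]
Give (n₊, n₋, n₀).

step 0: pivot -5 → sign −
step 1: pivot -1/5 → sign −
signature = (0, 2, 0)

Answer: (0, 2, 0)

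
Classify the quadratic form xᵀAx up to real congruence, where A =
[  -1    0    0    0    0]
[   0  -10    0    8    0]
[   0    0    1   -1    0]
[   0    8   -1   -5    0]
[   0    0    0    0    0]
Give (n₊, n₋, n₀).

Answer: (2, 2, 1)

Derivation:
step 0: pivot -1 → sign −
step 1: pivot -10 → sign −
step 2: pivot 1 → sign +
step 3: pivot 2/5 → sign +
step 4: row/col 4 already zero → sign 0
signature = (2, 2, 1)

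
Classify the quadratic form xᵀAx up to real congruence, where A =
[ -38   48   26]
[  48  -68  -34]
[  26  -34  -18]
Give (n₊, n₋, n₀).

step 0: pivot -38 → sign −
step 1: pivot -140/19 → sign −
step 2: pivot -1/35 → sign −
signature = (0, 3, 0)

Answer: (0, 3, 0)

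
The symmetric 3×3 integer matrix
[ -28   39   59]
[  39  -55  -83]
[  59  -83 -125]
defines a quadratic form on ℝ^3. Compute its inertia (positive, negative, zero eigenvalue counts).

Answer: (1, 2, 0)

Derivation:
step 0: pivot -28 → sign −
step 1: pivot -19/28 → sign −
step 2: pivot 6/19 → sign +
signature = (1, 2, 0)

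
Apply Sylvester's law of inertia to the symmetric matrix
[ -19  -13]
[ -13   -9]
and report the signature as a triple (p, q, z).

step 0: pivot -19 → sign −
step 1: pivot -2/19 → sign −
signature = (0, 2, 0)

Answer: (0, 2, 0)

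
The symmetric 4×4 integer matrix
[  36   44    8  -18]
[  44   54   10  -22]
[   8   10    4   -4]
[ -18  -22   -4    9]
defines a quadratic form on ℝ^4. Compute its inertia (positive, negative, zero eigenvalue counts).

Answer: (3, 0, 1)

Derivation:
step 0: pivot 36 → sign +
step 1: pivot 2/9 → sign +
step 2: pivot 2 → sign +
step 3: row/col 3 already zero → sign 0
signature = (3, 0, 1)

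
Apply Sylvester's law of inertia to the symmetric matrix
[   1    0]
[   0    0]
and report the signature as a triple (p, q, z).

Answer: (1, 0, 1)

Derivation:
step 0: pivot 1 → sign +
step 1: row/col 1 already zero → sign 0
signature = (1, 0, 1)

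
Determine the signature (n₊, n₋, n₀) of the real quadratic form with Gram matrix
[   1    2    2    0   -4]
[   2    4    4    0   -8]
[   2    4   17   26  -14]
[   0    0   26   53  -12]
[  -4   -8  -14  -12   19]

step 0: pivot 1 → sign +
step 1: pivot 13 → sign +
step 2: pivot 1 → sign +
step 3: pivot 3/13 → sign +
step 4: row/col 4 already zero → sign 0
signature = (4, 0, 1)

Answer: (4, 0, 1)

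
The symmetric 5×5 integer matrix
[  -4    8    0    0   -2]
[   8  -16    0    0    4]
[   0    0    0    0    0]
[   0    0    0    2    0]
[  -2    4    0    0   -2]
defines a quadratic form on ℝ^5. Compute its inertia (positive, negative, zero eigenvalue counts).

step 0: pivot -4 → sign −
step 1: pivot 2 → sign +
step 2: pivot -1 → sign −
step 3: row/col 3 already zero → sign 0
step 4: row/col 4 already zero → sign 0
signature = (1, 2, 2)

Answer: (1, 2, 2)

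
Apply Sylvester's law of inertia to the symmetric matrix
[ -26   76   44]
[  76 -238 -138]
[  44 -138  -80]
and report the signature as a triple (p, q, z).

Answer: (1, 2, 0)

Derivation:
step 0: pivot -26 → sign −
step 1: pivot -206/13 → sign −
step 2: pivot 2/103 → sign +
signature = (1, 2, 0)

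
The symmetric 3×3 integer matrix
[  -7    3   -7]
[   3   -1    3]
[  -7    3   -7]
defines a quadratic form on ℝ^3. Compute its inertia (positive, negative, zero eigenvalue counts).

Answer: (1, 1, 1)

Derivation:
step 0: pivot -7 → sign −
step 1: pivot 2/7 → sign +
step 2: row/col 2 already zero → sign 0
signature = (1, 1, 1)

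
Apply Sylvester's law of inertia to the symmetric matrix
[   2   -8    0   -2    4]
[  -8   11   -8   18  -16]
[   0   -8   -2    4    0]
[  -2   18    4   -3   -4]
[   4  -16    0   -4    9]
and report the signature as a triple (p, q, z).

Answer: (3, 2, 0)

Derivation:
step 0: pivot 2 → sign +
step 1: pivot -21 → sign −
step 2: pivot 22/21 → sign +
step 3: pivot -3/11 → sign −
step 4: pivot 1 → sign +
signature = (3, 2, 0)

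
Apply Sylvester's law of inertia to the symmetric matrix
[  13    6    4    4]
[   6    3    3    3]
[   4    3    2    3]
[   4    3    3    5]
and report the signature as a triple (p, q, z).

Answer: (3, 1, 0)

Derivation:
step 0: pivot 13 → sign +
step 1: pivot 3/13 → sign +
step 2: pivot -5 → sign −
step 3: pivot 6/5 → sign +
signature = (3, 1, 0)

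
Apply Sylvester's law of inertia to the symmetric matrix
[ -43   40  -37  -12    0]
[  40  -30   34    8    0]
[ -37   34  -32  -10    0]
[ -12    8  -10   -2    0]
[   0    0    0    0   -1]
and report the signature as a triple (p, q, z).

Answer: (2, 3, 0)

Derivation:
step 0: pivot -43 → sign −
step 1: pivot 310/43 → sign +
step 2: pivot -29/155 → sign −
step 3: pivot 2/29 → sign +
step 4: pivot -1 → sign −
signature = (2, 3, 0)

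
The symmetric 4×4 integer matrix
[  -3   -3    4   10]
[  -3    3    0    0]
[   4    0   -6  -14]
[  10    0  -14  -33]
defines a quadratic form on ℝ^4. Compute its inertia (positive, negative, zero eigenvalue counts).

Answer: (1, 3, 0)

Derivation:
step 0: pivot -3 → sign −
step 1: pivot 6 → sign +
step 2: pivot -10/3 → sign −
step 3: pivot -1/5 → sign −
signature = (1, 3, 0)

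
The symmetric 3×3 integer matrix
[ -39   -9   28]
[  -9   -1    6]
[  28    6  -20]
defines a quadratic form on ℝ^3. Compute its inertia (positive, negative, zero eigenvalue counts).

step 0: pivot -39 → sign −
step 1: pivot 14/13 → sign +
step 2: pivot -2/21 → sign −
signature = (1, 2, 0)

Answer: (1, 2, 0)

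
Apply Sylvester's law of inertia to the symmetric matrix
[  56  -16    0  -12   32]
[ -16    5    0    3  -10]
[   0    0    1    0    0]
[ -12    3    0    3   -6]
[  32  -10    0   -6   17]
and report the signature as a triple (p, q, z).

step 0: pivot 56 → sign +
step 1: pivot 3/7 → sign +
step 2: pivot 1 → sign +
step 3: pivot -3 → sign −
step 4: row/col 4 already zero → sign 0
signature = (3, 1, 1)

Answer: (3, 1, 1)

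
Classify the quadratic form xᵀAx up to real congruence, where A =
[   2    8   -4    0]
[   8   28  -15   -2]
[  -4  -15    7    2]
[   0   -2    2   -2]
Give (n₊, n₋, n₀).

Answer: (2, 2, 0)

Derivation:
step 0: pivot 2 → sign +
step 1: pivot -4 → sign −
step 2: pivot -3/4 → sign −
step 3: pivot 2 → sign +
signature = (2, 2, 0)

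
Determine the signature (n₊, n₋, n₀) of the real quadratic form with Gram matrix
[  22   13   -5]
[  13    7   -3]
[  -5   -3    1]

Answer: (1, 2, 0)

Derivation:
step 0: pivot 22 → sign +
step 1: pivot -15/22 → sign −
step 2: pivot -2/15 → sign −
signature = (1, 2, 0)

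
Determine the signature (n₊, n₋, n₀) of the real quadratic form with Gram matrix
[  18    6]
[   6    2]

step 0: pivot 18 → sign +
step 1: row/col 1 already zero → sign 0
signature = (1, 0, 1)

Answer: (1, 0, 1)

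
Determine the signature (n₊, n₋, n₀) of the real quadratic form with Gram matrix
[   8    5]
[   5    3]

Answer: (1, 1, 0)

Derivation:
step 0: pivot 8 → sign +
step 1: pivot -1/8 → sign −
signature = (1, 1, 0)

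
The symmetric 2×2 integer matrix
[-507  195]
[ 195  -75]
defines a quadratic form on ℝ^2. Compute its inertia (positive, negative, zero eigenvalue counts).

Answer: (0, 1, 1)

Derivation:
step 0: pivot -507 → sign −
step 1: row/col 1 already zero → sign 0
signature = (0, 1, 1)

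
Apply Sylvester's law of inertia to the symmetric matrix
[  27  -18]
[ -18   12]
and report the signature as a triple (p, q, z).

Answer: (1, 0, 1)

Derivation:
step 0: pivot 27 → sign +
step 1: row/col 1 already zero → sign 0
signature = (1, 0, 1)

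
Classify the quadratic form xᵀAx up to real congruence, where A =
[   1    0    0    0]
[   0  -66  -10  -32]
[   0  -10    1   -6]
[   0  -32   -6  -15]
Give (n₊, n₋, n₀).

step 0: pivot 1 → sign +
step 1: pivot -66 → sign −
step 2: pivot 83/33 → sign +
step 3: pivot -1/83 → sign −
signature = (2, 2, 0)

Answer: (2, 2, 0)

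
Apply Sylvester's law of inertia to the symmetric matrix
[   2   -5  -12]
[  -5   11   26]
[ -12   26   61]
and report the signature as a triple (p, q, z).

step 0: pivot 2 → sign +
step 1: pivot -3/2 → sign −
step 2: pivot -1/3 → sign −
signature = (1, 2, 0)

Answer: (1, 2, 0)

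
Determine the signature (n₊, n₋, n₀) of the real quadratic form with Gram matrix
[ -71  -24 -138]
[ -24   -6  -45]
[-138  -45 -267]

Answer: (1, 2, 0)

Derivation:
step 0: pivot -71 → sign −
step 1: pivot 150/71 → sign +
step 2: pivot -3/50 → sign −
signature = (1, 2, 0)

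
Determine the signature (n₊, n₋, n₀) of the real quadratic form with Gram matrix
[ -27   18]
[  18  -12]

step 0: pivot -27 → sign −
step 1: row/col 1 already zero → sign 0
signature = (0, 1, 1)

Answer: (0, 1, 1)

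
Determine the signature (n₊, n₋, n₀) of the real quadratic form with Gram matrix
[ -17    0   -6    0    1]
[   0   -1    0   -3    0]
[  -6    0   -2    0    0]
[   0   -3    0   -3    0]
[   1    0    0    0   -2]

Answer: (2, 3, 0)

Derivation:
step 0: pivot -17 → sign −
step 1: pivot -1 → sign −
step 2: pivot 2/17 → sign +
step 3: pivot 6 → sign +
step 4: pivot -3 → sign −
signature = (2, 3, 0)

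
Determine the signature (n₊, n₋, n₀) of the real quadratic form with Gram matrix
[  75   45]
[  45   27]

step 0: pivot 75 → sign +
step 1: row/col 1 already zero → sign 0
signature = (1, 0, 1)

Answer: (1, 0, 1)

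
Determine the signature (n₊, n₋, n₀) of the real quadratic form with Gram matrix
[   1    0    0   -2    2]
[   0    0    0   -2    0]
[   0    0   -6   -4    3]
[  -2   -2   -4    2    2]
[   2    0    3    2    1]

step 0: pivot 1 → sign +
step 1: pivot -6 → sign −
step 2: pivot 2/3 → sign +
step 3: pivot -6 → sign −
step 4: pivot -3/2 → sign −
signature = (2, 3, 0)

Answer: (2, 3, 0)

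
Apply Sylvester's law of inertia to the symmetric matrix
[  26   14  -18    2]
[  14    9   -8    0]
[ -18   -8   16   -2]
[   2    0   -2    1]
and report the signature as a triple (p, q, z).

Answer: (3, 1, 0)

Derivation:
step 0: pivot 26 → sign +
step 1: pivot 19/13 → sign +
step 2: pivot 30/19 → sign +
step 3: pivot -1/5 → sign −
signature = (3, 1, 0)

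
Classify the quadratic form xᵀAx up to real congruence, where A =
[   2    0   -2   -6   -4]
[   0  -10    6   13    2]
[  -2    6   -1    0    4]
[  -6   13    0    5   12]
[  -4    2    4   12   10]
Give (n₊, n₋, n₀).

Answer: (3, 2, 0)

Derivation:
step 0: pivot 2 → sign +
step 1: pivot -10 → sign −
step 2: pivot 3/5 → sign +
step 3: pivot -3/2 → sign −
step 4: pivot 2/3 → sign +
signature = (3, 2, 0)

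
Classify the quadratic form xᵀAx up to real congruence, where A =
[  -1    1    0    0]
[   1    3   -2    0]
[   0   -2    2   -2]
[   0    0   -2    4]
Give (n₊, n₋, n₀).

step 0: pivot -1 → sign −
step 1: pivot 4 → sign +
step 2: pivot 1 → sign +
step 3: row/col 3 already zero → sign 0
signature = (2, 1, 1)

Answer: (2, 1, 1)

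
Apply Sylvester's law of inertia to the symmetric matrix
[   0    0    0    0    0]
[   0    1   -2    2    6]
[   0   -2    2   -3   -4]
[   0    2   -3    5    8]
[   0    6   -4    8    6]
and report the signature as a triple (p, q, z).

step 0: pivot 1 → sign +
step 1: pivot -2 → sign −
step 2: pivot 3/2 → sign +
step 3: pivot 2 → sign +
step 4: row/col 4 already zero → sign 0
signature = (3, 1, 1)

Answer: (3, 1, 1)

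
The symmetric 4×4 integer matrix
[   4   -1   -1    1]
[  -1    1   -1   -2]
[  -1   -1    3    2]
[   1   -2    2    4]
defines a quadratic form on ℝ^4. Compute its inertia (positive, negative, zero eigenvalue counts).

step 0: pivot 4 → sign +
step 1: pivot 3/4 → sign +
step 2: pivot 2/3 → sign +
step 3: pivot -1 → sign −
signature = (3, 1, 0)

Answer: (3, 1, 0)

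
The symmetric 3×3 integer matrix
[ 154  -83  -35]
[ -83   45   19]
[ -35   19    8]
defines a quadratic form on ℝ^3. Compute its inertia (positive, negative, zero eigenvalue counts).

Answer: (2, 1, 0)

Derivation:
step 0: pivot 154 → sign +
step 1: pivot 41/154 → sign +
step 2: pivot -1/41 → sign −
signature = (2, 1, 0)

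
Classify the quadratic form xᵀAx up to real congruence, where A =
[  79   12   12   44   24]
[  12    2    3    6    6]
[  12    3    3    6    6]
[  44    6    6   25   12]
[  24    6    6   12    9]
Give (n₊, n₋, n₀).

step 0: pivot 79 → sign +
step 1: pivot 14/79 → sign +
step 2: pivot -93/14 → sign −
step 3: pivot 3/31 → sign +
step 4: pivot -3 → sign −
signature = (3, 2, 0)

Answer: (3, 2, 0)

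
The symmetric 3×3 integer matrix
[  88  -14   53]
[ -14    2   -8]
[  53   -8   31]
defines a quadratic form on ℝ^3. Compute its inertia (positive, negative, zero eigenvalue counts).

step 0: pivot 88 → sign +
step 1: pivot -5/22 → sign −
step 2: pivot -1/10 → sign −
signature = (1, 2, 0)

Answer: (1, 2, 0)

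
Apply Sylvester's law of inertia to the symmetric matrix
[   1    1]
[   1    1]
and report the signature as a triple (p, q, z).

step 0: pivot 1 → sign +
step 1: row/col 1 already zero → sign 0
signature = (1, 0, 1)

Answer: (1, 0, 1)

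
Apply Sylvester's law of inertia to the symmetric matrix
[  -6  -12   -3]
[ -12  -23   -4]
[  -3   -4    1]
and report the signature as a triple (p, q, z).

step 0: pivot -6 → sign −
step 1: pivot 1 → sign +
step 2: pivot -3/2 → sign −
signature = (1, 2, 0)

Answer: (1, 2, 0)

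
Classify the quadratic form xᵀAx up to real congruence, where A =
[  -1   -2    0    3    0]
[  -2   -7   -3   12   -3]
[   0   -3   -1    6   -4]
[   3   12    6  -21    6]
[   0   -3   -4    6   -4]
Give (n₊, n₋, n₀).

step 0: pivot -1 → sign −
step 1: pivot -3 → sign −
step 2: pivot 2 → sign +
step 3: pivot -3/2 → sign −
step 4: row/col 4 already zero → sign 0
signature = (1, 3, 1)

Answer: (1, 3, 1)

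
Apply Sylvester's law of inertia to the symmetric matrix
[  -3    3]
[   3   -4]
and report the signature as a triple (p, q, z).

Answer: (0, 2, 0)

Derivation:
step 0: pivot -3 → sign −
step 1: pivot -1 → sign −
signature = (0, 2, 0)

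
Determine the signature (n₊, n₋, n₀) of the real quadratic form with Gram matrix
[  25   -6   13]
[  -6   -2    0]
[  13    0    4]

Answer: (2, 1, 0)

Derivation:
step 0: pivot 25 → sign +
step 1: pivot -86/25 → sign −
step 2: pivot 3/43 → sign +
signature = (2, 1, 0)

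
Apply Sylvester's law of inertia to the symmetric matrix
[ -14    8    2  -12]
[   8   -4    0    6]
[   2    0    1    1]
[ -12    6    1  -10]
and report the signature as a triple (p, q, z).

step 0: pivot -14 → sign −
step 1: pivot 4/7 → sign +
step 2: pivot -1 → sign −
step 3: row/col 3 already zero → sign 0
signature = (1, 2, 1)

Answer: (1, 2, 1)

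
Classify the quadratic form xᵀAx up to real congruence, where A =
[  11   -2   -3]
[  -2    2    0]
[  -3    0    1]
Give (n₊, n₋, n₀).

step 0: pivot 11 → sign +
step 1: pivot 18/11 → sign +
step 2: row/col 2 already zero → sign 0
signature = (2, 0, 1)

Answer: (2, 0, 1)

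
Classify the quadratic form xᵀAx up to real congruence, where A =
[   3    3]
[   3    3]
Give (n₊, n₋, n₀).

step 0: pivot 3 → sign +
step 1: row/col 1 already zero → sign 0
signature = (1, 0, 1)

Answer: (1, 0, 1)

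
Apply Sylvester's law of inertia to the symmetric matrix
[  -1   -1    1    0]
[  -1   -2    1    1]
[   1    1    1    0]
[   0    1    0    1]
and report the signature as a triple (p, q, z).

step 0: pivot -1 → sign −
step 1: pivot -1 → sign −
step 2: pivot 2 → sign +
step 3: pivot 2 → sign +
signature = (2, 2, 0)

Answer: (2, 2, 0)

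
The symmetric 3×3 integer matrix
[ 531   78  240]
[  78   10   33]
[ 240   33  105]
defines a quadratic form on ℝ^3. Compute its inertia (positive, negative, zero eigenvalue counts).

Answer: (2, 1, 0)

Derivation:
step 0: pivot 531 → sign +
step 1: pivot -86/59 → sign −
step 2: pivot 1/86 → sign +
signature = (2, 1, 0)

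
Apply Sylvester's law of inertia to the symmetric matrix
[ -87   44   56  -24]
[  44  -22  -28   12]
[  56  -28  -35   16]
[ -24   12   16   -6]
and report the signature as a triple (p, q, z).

step 0: pivot -87 → sign −
step 1: pivot 22/87 → sign +
step 2: pivot 7/11 → sign +
step 3: pivot -2/7 → sign −
signature = (2, 2, 0)

Answer: (2, 2, 0)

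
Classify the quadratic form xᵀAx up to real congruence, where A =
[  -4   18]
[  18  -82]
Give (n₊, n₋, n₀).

step 0: pivot -4 → sign −
step 1: pivot -1 → sign −
signature = (0, 2, 0)

Answer: (0, 2, 0)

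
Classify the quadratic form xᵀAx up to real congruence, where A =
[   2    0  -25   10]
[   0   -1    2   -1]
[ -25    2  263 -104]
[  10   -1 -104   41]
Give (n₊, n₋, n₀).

Answer: (1, 3, 0)

Derivation:
step 0: pivot 2 → sign +
step 1: pivot -1 → sign −
step 2: pivot -91/2 → sign −
step 3: pivot -6/91 → sign −
signature = (1, 3, 0)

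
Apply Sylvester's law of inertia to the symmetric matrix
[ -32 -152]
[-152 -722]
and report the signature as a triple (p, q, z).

Answer: (0, 1, 1)

Derivation:
step 0: pivot -32 → sign −
step 1: row/col 1 already zero → sign 0
signature = (0, 1, 1)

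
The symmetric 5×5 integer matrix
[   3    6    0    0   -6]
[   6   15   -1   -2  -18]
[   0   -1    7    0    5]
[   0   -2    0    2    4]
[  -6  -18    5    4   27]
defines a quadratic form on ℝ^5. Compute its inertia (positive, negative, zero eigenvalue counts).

Answer: (5, 0, 0)

Derivation:
step 0: pivot 3 → sign +
step 1: pivot 3 → sign +
step 2: pivot 20/3 → sign +
step 3: pivot 3/5 → sign +
step 4: pivot 3/2 → sign +
signature = (5, 0, 0)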